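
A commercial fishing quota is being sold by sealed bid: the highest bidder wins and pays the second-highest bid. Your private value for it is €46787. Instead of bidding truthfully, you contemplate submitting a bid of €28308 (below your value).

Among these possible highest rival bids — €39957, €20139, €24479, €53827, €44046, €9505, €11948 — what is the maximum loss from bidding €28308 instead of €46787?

€39957: truthful gives €6830, deviation gives €0 → loss €6830.
€20139: same outcome either way → loss €0.
€24479: same outcome either way → loss €0.
€53827: same outcome either way → loss €0.
€44046: truthful gives €2741, deviation gives €0 → loss €2741.
€9505: same outcome either way → loss €0.
€11948: same outcome either way → loss €0.
Maximum loss: €6830.

€6830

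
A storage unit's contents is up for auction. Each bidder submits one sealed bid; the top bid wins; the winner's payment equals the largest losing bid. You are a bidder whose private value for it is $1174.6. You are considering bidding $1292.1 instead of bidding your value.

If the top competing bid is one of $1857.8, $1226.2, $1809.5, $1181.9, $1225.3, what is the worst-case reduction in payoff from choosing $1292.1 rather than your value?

$51.6

$1857.8: same outcome either way → loss $0.
$1226.2: truthful gives $0, deviation gives −$51.6 → loss $51.6.
$1809.5: same outcome either way → loss $0.
$1181.9: truthful gives $0, deviation gives −$7.3 → loss $7.3.
$1225.3: truthful gives $0, deviation gives −$50.7 → loss $50.7.
Maximum loss: $51.6.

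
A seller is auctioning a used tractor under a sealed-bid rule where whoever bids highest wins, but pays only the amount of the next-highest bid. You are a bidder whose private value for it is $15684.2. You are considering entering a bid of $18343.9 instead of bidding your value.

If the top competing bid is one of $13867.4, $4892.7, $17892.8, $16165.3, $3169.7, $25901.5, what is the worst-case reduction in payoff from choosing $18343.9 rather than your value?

$2208.6

$13867.4: same outcome either way → loss $0.
$4892.7: same outcome either way → loss $0.
$17892.8: truthful gives $0, deviation gives −$2208.6 → loss $2208.6.
$16165.3: truthful gives $0, deviation gives −$481.1 → loss $481.1.
$3169.7: same outcome either way → loss $0.
$25901.5: same outcome either way → loss $0.
Maximum loss: $2208.6.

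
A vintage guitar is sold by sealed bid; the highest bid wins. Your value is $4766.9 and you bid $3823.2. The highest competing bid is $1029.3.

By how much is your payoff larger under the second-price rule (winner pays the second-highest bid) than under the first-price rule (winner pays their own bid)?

$2793.9

You have the highest bid, so you win under either rule.
Second-price: pay $1029.3 → payoff $3737.6.
First-price: pay your own bid $3823.2 → payoff $943.7.
Difference = $3737.6 − ($943.7) = $2793.9.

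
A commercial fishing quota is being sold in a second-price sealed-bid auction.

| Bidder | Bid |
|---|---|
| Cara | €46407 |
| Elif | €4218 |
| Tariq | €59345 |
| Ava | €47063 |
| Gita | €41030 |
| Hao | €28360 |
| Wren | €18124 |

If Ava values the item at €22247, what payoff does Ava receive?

€0

Highest bid: Tariq at €59345, so Tariq wins.
Second-highest bid: Ava at €47063 — that is the price the winner pays.
Ava did not win, so Ava pays nothing and receives nothing: payoff €0.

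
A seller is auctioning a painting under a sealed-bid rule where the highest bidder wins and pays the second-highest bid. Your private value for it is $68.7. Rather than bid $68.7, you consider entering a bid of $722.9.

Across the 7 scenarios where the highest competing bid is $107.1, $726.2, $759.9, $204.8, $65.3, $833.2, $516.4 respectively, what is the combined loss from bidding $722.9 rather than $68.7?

$622.2

The deviation costs you only when the competing bid falls strictly between $68.7 and $722.9; elsewhere both bids give the same outcome.
$107.1: truthful payoff $0, deviation payoff −$38.4 → loss $38.4.
$726.2: outcomes coincide → loss $0.
$759.9: outcomes coincide → loss $0.
$204.8: truthful payoff $0, deviation payoff −$136.1 → loss $136.1.
$65.3: outcomes coincide → loss $0.
$833.2: outcomes coincide → loss $0.
$516.4: truthful payoff $0, deviation payoff −$447.7 → loss $447.7.
Total loss = $38.4 + $136.1 + $447.7 = $622.2.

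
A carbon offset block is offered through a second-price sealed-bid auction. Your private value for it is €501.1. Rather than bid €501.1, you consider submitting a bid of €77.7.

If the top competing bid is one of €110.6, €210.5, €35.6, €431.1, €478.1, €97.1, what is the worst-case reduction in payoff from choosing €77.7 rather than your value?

€110.6: truthful gives €390.5, deviation gives €0 → loss €390.5.
€210.5: truthful gives €290.6, deviation gives €0 → loss €290.6.
€35.6: same outcome either way → loss €0.
€431.1: truthful gives €70, deviation gives €0 → loss €70.
€478.1: truthful gives €23, deviation gives €0 → loss €23.
€97.1: truthful gives €404, deviation gives €0 → loss €404.
Maximum loss: €404.

€404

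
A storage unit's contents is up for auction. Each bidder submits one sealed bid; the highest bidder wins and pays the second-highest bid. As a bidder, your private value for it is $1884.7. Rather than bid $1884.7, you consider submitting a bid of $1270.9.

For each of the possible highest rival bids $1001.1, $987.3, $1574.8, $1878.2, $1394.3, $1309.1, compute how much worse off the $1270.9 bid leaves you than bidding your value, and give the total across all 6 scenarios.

The deviation costs you only when the competing bid falls strictly between $1270.9 and $1884.7; elsewhere both bids give the same outcome.
$1001.1: outcomes coincide → loss $0.
$987.3: outcomes coincide → loss $0.
$1574.8: truthful payoff $309.9, deviation payoff $0 → loss $309.9.
$1878.2: truthful payoff $6.5, deviation payoff $0 → loss $6.5.
$1394.3: truthful payoff $490.4, deviation payoff $0 → loss $490.4.
$1309.1: truthful payoff $575.6, deviation payoff $0 → loss $575.6.
Total loss = $309.9 + $6.5 + $490.4 + $575.6 = $1382.4.

$1382.4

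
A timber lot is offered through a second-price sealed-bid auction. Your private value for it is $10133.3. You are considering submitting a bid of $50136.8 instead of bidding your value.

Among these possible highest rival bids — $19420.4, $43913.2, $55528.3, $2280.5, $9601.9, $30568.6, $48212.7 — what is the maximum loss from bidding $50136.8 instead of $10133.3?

$38079.4

$19420.4: truthful gives $0, deviation gives −$9287.1 → loss $9287.1.
$43913.2: truthful gives $0, deviation gives −$33779.9 → loss $33779.9.
$55528.3: same outcome either way → loss $0.
$2280.5: same outcome either way → loss $0.
$9601.9: same outcome either way → loss $0.
$30568.6: truthful gives $0, deviation gives −$20435.3 → loss $20435.3.
$48212.7: truthful gives $0, deviation gives −$38079.4 → loss $38079.4.
Maximum loss: $38079.4.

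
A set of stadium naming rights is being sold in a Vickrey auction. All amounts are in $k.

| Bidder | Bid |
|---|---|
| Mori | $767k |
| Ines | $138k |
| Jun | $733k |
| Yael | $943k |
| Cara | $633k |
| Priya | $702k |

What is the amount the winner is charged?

$767k

Highest bid: Yael at $943k, so Yael wins.
Second-highest bid: Mori at $767k — that is the price the winner pays.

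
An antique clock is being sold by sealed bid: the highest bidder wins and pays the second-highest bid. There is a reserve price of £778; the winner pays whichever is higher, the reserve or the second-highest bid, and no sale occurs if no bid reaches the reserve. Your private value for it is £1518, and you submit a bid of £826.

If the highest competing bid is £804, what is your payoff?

£714

Your bid £826 is the highest and exceeds the reserve.
Price = max(second-highest bid, reserve) = max(£804, £778) = £804.
Payoff = £1518 − £804 = £714.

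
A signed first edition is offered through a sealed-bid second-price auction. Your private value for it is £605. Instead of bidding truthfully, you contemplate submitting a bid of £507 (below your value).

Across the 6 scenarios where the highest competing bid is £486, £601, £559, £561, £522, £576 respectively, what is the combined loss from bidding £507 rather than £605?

£206

The deviation costs you only when the competing bid falls strictly between £507 and £605; elsewhere both bids give the same outcome.
£486: outcomes coincide → loss £0.
£601: truthful payoff £4, deviation payoff £0 → loss £4.
£559: truthful payoff £46, deviation payoff £0 → loss £46.
£561: truthful payoff £44, deviation payoff £0 → loss £44.
£522: truthful payoff £83, deviation payoff £0 → loss £83.
£576: truthful payoff £29, deviation payoff £0 → loss £29.
Total loss = £4 + £46 + £44 + £83 + £29 = £206.
Truthful bidding weakly dominates here: raising your bid can only win items priced above your value, and lowering it can only forfeit items priced below.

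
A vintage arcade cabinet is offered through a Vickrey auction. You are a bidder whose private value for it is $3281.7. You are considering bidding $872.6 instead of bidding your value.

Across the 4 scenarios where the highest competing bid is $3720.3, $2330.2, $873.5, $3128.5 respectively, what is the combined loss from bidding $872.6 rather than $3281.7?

The deviation costs you only when the competing bid falls strictly between $872.6 and $3281.7; elsewhere both bids give the same outcome.
$3720.3: outcomes coincide → loss $0.
$2330.2: truthful payoff $951.5, deviation payoff $0 → loss $951.5.
$873.5: truthful payoff $2408.2, deviation payoff $0 → loss $2408.2.
$3128.5: truthful payoff $153.2, deviation payoff $0 → loss $153.2.
Total loss = $951.5 + $2408.2 + $153.2 = $3512.9.
In a second-price auction your bid sets only whether you win, not what you pay, so bidding your true value is weakly dominant.

$3512.9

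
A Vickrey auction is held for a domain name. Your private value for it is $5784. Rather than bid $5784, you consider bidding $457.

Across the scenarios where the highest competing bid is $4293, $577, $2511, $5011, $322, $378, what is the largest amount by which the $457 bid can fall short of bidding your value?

$5207

$4293: truthful gives $1491, deviation gives $0 → loss $1491.
$577: truthful gives $5207, deviation gives $0 → loss $5207.
$2511: truthful gives $3273, deviation gives $0 → loss $3273.
$5011: truthful gives $773, deviation gives $0 → loss $773.
$322: same outcome either way → loss $0.
$378: same outcome either way → loss $0.
Maximum loss: $5207.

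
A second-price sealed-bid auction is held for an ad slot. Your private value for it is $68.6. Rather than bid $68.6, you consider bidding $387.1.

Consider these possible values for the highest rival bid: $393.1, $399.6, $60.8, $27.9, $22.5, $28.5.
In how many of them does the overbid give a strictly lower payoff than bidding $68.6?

0

The deviation hurts exactly when the highest competing bid lies strictly between $68.6 and $387.1 — overbidding then wins at a price above your value.
$393.1: above both → same outcome either way.
$399.6: above both → same outcome either way.
$60.8: below both → same outcome either way.
$27.9: below both → same outcome either way.
$22.5: below both → same outcome either way.
$28.5: below both → same outcome either way.
Count: 0.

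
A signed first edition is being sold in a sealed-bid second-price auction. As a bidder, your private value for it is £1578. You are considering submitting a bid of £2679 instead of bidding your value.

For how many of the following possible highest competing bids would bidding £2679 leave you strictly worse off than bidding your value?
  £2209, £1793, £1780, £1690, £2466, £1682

6

The deviation hurts exactly when the highest competing bid lies strictly between £1578 and £2679 — overbidding then wins at a price above your value.
£2209: inside the interval → strictly worse (loss £631).
£1793: inside the interval → strictly worse (loss £215).
£1780: inside the interval → strictly worse (loss £202).
£1690: inside the interval → strictly worse (loss £112).
£2466: inside the interval → strictly worse (loss £888).
£1682: inside the interval → strictly worse (loss £104).
Count: 6.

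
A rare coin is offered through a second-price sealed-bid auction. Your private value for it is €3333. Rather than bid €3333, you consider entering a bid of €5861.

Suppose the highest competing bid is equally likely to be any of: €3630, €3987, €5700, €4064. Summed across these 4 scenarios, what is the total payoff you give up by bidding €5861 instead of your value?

The deviation costs you only when the competing bid falls strictly between €3333 and €5861; elsewhere both bids give the same outcome.
€3630: truthful payoff €0, deviation payoff −€297 → loss €297.
€3987: truthful payoff €0, deviation payoff −€654 → loss €654.
€5700: truthful payoff €0, deviation payoff −€2367 → loss €2367.
€4064: truthful payoff €0, deviation payoff −€731 → loss €731.
Total loss = €297 + €654 + €2367 + €731 = €4049.
Truthful bidding weakly dominates here: raising your bid can only win items priced above your value, and lowering it can only forfeit items priced below.

€4049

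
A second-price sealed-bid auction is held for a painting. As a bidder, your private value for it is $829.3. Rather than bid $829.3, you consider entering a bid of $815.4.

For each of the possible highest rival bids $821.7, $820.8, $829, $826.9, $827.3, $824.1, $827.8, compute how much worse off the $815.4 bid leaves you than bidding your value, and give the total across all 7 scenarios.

$27.5

The deviation costs you only when the competing bid falls strictly between $815.4 and $829.3; elsewhere both bids give the same outcome.
$821.7: truthful payoff $7.6, deviation payoff $0 → loss $7.6.
$820.8: truthful payoff $8.5, deviation payoff $0 → loss $8.5.
$829: truthful payoff $0.3, deviation payoff $0 → loss $0.3.
$826.9: truthful payoff $2.4, deviation payoff $0 → loss $2.4.
$827.3: truthful payoff $2, deviation payoff $0 → loss $2.
$824.1: truthful payoff $5.2, deviation payoff $0 → loss $5.2.
$827.8: truthful payoff $1.5, deviation payoff $0 → loss $1.5.
Total loss = $7.6 + $8.5 + $0.3 + $2.4 + $2 + $5.2 + $1.5 = $27.5.
Because the price is fixed by the runner-up's bid, deviating from your value can only change a good outcome into a bad one — never the reverse.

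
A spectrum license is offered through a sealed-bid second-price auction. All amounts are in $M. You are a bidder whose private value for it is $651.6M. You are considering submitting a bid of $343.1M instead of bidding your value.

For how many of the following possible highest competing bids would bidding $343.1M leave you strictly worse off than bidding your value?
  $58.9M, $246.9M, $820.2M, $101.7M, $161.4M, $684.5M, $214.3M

0

The deviation hurts exactly when the highest competing bid lies strictly between $343.1M and $651.6M — underbidding then forfeits a profitable win.
$58.9M: below both → same outcome either way.
$246.9M: below both → same outcome either way.
$820.2M: above both → same outcome either way.
$101.7M: below both → same outcome either way.
$161.4M: below both → same outcome either way.
$684.5M: above both → same outcome either way.
$214.3M: below both → same outcome either way.
Count: 0.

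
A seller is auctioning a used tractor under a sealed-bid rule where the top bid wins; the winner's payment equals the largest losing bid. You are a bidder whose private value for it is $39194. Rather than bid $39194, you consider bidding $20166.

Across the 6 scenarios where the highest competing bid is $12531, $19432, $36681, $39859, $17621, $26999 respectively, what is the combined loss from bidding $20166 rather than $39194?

The deviation costs you only when the competing bid falls strictly between $20166 and $39194; elsewhere both bids give the same outcome.
$12531: outcomes coincide → loss $0.
$19432: outcomes coincide → loss $0.
$36681: truthful payoff $2513, deviation payoff $0 → loss $2513.
$39859: outcomes coincide → loss $0.
$17621: outcomes coincide → loss $0.
$26999: truthful payoff $12195, deviation payoff $0 → loss $12195.
Total loss = $2513 + $12195 = $14708.
Truthful bidding weakly dominates here: raising your bid can only win items priced above your value, and lowering it can only forfeit items priced below.

$14708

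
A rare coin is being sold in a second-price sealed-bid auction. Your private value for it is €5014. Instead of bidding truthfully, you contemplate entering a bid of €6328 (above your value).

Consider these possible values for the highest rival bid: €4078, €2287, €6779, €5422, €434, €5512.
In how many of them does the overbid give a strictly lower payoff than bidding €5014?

The deviation hurts exactly when the highest competing bid lies strictly between €5014 and €6328 — overbidding then wins at a price above your value.
€4078: below both → same outcome either way.
€2287: below both → same outcome either way.
€6779: above both → same outcome either way.
€5422: inside the interval → strictly worse (loss €408).
€434: below both → same outcome either way.
€5512: inside the interval → strictly worse (loss €498).
Count: 2.

2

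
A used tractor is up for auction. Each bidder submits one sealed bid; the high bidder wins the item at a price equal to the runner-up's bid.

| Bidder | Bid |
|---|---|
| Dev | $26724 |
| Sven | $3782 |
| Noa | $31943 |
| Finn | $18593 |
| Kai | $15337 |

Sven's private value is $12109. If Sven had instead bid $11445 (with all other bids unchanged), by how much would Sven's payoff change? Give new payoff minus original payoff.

$0

The highest bid among the other bidders is $31943; Sven's bid doesn't change that.
Original bid $3782: Sven is not highest (top rival bid is $31943); payoff $0.
Alternative bid $11445: Sven is not highest (top rival bid is $31943); payoff $0.
Change in payoff = $0 − ($0) = $0.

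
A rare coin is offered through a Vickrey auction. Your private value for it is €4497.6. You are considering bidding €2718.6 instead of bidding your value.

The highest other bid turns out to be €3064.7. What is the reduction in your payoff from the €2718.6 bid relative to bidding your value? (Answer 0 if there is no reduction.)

€1432.9

Bidding your value €4497.6: you win (since €4497.6 > €3064.7) and pay €3064.7. Payoff €1432.9.
Bidding €2718.6: you lose. Payoff €0.
The competing bid €3064.7 lies between your shaded bid and your value, so underbidding forfeits an item you could have won at a profitable price.
Loss from deviating = €1432.9 − (€0) = €1432.9.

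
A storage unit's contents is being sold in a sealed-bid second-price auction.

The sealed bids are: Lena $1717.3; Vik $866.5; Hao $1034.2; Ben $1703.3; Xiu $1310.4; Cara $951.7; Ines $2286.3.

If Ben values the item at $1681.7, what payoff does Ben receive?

$0

Highest bid: Ines at $2286.3, so Ines wins.
Second-highest bid: Lena at $1717.3 — that is the price the winner pays.
Ben did not win, so Ben pays nothing and receives nothing: payoff $0.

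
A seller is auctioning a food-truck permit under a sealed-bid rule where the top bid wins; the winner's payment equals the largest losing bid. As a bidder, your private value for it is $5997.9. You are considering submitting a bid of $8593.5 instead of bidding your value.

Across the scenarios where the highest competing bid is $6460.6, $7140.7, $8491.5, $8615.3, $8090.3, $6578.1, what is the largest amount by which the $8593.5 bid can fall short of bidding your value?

$6460.6: truthful gives $0, deviation gives −$462.7 → loss $462.7.
$7140.7: truthful gives $0, deviation gives −$1142.8 → loss $1142.8.
$8491.5: truthful gives $0, deviation gives −$2493.6 → loss $2493.6.
$8615.3: same outcome either way → loss $0.
$8090.3: truthful gives $0, deviation gives −$2092.4 → loss $2092.4.
$6578.1: truthful gives $0, deviation gives −$580.2 → loss $580.2.
Maximum loss: $2493.6.

$2493.6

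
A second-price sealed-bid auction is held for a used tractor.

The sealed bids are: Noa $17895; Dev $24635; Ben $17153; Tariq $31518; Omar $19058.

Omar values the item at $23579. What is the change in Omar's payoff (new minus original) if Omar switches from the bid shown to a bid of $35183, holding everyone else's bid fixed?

−$7939

The highest bid among the other bidders is $31518; Omar's bid doesn't change that.
Original bid $19058: Omar is not highest (top rival bid is $31518); payoff $0.
Alternative bid $35183: Omar is highest, pays the top rival bid $31518; payoff $23579 − $31518 = −$7939.
Change in payoff = −$7939 − ($0) = −$7939.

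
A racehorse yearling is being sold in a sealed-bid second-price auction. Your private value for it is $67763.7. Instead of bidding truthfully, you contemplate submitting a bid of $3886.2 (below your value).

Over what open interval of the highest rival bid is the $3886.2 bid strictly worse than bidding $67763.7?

($3886.2, $67763.7)

If the competing bid is below $3886.2, both bids win at the same price — no difference.
If it is above $67763.7, both bids lose — no difference.
If it lies strictly between $3886.2 and $67763.7, bidding your value wins at a price below your value (positive payoff) while bidding $3886.2 loses (payoff 0).
So the deviation strictly hurts on the open interval ($3886.2, $67763.7).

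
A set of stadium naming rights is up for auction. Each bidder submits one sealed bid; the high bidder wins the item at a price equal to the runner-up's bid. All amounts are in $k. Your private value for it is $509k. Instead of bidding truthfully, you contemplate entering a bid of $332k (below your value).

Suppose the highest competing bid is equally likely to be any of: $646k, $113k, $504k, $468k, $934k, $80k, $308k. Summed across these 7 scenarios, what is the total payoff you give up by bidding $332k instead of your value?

The deviation costs you only when the competing bid falls strictly between $332k and $509k; elsewhere both bids give the same outcome.
$646k: outcomes coincide → loss $0k.
$113k: outcomes coincide → loss $0k.
$504k: truthful payoff $5k, deviation payoff $0k → loss $5k.
$468k: truthful payoff $41k, deviation payoff $0k → loss $41k.
$934k: outcomes coincide → loss $0k.
$80k: outcomes coincide → loss $0k.
$308k: outcomes coincide → loss $0k.
Total loss = $5k + $41k = $46k.

$46k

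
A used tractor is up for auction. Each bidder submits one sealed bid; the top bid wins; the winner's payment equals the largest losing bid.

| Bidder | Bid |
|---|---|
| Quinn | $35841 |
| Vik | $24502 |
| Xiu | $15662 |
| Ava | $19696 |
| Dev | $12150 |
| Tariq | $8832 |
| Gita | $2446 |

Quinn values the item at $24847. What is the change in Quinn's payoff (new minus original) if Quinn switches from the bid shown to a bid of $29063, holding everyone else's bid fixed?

$0

The highest bid among the other bidders is $24502; Quinn's bid doesn't change that.
Original bid $35841: Quinn is highest, pays the top rival bid $24502; payoff $24847 − $24502 = $345.
Alternative bid $29063: Quinn is highest, pays the top rival bid $24502; payoff $24847 − $24502 = $345.
Change in payoff = $345 − ($345) = $0.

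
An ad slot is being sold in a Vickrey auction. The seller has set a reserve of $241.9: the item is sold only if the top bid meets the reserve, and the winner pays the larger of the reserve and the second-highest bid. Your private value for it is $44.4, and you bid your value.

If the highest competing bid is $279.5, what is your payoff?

$0

Your bid $44.4 is below the highest competing bid $279.5, so you lose. Payoff $0.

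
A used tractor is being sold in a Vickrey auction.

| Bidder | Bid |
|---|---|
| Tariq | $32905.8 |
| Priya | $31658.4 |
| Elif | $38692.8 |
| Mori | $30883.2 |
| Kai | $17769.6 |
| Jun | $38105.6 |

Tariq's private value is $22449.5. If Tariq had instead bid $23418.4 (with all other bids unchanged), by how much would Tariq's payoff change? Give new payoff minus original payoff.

$0

The highest bid among the other bidders is $38692.8; Tariq's bid doesn't change that.
Original bid $32905.8: Tariq is not highest (top rival bid is $38692.8); payoff $0.
Alternative bid $23418.4: Tariq is not highest (top rival bid is $38692.8); payoff $0.
Change in payoff = $0 − ($0) = $0.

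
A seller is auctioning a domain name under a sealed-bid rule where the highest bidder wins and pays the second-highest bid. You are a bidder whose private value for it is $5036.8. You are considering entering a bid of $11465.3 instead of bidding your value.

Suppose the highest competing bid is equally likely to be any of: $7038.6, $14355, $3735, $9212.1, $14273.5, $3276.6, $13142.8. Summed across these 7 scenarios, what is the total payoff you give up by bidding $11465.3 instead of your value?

The deviation costs you only when the competing bid falls strictly between $5036.8 and $11465.3; elsewhere both bids give the same outcome.
$7038.6: truthful payoff $0, deviation payoff −$2001.8 → loss $2001.8.
$14355: outcomes coincide → loss $0.
$3735: outcomes coincide → loss $0.
$9212.1: truthful payoff $0, deviation payoff −$4175.3 → loss $4175.3.
$14273.5: outcomes coincide → loss $0.
$3276.6: outcomes coincide → loss $0.
$13142.8: outcomes coincide → loss $0.
Total loss = $2001.8 + $4175.3 = $6177.1.

$6177.1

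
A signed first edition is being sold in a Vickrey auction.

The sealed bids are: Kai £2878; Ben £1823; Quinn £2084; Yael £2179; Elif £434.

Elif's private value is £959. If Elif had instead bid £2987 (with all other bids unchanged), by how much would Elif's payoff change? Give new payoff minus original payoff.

The highest bid among the other bidders is £2878; Elif's bid doesn't change that.
Original bid £434: Elif is not highest (top rival bid is £2878); payoff £0.
Alternative bid £2987: Elif is highest, pays the top rival bid £2878; payoff £959 − £2878 = −£1919.
Change in payoff = −£1919 − (£0) = −£1919.

−£1919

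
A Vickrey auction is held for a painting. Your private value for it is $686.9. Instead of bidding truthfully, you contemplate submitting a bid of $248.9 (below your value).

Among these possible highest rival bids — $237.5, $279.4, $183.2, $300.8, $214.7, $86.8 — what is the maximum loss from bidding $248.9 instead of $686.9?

$407.5

$237.5: same outcome either way → loss $0.
$279.4: truthful gives $407.5, deviation gives $0 → loss $407.5.
$183.2: same outcome either way → loss $0.
$300.8: truthful gives $386.1, deviation gives $0 → loss $386.1.
$214.7: same outcome either way → loss $0.
$86.8: same outcome either way → loss $0.
Maximum loss: $407.5.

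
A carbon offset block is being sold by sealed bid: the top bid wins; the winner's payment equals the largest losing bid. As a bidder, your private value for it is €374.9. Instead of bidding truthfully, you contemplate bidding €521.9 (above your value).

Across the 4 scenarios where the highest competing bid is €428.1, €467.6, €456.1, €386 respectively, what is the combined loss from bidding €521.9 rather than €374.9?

€238.2

The deviation costs you only when the competing bid falls strictly between €374.9 and €521.9; elsewhere both bids give the same outcome.
€428.1: truthful payoff €0, deviation payoff −€53.2 → loss €53.2.
€467.6: truthful payoff €0, deviation payoff −€92.7 → loss €92.7.
€456.1: truthful payoff €0, deviation payoff −€81.2 → loss €81.2.
€386: truthful payoff €0, deviation payoff −€11.1 → loss €11.1.
Total loss = €53.2 + €92.7 + €81.2 + €11.1 = €238.2.
Truthful bidding weakly dominates here: raising your bid can only win items priced above your value, and lowering it can only forfeit items priced below.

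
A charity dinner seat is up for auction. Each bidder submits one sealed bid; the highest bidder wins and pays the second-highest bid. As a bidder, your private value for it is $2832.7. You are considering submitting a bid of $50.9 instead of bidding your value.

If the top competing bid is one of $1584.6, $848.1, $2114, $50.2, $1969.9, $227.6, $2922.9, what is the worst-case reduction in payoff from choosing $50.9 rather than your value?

$2605.1

$1584.6: truthful gives $1248.1, deviation gives $0 → loss $1248.1.
$848.1: truthful gives $1984.6, deviation gives $0 → loss $1984.6.
$2114: truthful gives $718.7, deviation gives $0 → loss $718.7.
$50.2: same outcome either way → loss $0.
$1969.9: truthful gives $862.8, deviation gives $0 → loss $862.8.
$227.6: truthful gives $2605.1, deviation gives $0 → loss $2605.1.
$2922.9: same outcome either way → loss $0.
Maximum loss: $2605.1.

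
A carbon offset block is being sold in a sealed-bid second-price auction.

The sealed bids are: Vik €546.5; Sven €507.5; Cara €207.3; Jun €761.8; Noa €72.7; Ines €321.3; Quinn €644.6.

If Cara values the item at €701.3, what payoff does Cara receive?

Highest bid: Jun at €761.8, so Jun wins.
Second-highest bid: Quinn at €644.6 — that is the price the winner pays.
Cara did not win, so Cara pays nothing and receives nothing: payoff €0.

€0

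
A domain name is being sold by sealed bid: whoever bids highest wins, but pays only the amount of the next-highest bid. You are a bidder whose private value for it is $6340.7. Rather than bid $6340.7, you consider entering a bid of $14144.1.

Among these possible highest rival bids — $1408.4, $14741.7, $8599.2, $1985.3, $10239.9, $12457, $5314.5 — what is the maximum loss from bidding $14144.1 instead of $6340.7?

$1408.4: same outcome either way → loss $0.
$14741.7: same outcome either way → loss $0.
$8599.2: truthful gives $0, deviation gives −$2258.5 → loss $2258.5.
$1985.3: same outcome either way → loss $0.
$10239.9: truthful gives $0, deviation gives −$3899.2 → loss $3899.2.
$12457: truthful gives $0, deviation gives −$6116.3 → loss $6116.3.
$5314.5: same outcome either way → loss $0.
Maximum loss: $6116.3.

$6116.3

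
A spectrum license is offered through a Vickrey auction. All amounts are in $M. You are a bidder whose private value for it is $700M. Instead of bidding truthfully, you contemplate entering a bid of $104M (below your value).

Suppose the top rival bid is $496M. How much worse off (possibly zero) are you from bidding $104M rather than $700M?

$204M

Bidding your value $700M: you win (since $700M > $496M) and pay $496M. Payoff $204M.
Bidding $104M: you lose. Payoff $0M.
The competing bid $496M lies between your shaded bid and your value, so underbidding forfeits an item you could have won at a profitable price.
Loss from deviating = $204M − ($0M) = $204M.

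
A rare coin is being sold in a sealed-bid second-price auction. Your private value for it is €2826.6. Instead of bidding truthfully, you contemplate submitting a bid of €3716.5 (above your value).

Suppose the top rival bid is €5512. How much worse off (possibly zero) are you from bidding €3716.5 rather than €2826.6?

€0

Bidding your value €2826.6: you lose (since €2826.6 < €5512). Payoff €0.
Bidding €3716.5: you lose. Payoff €0.
Difference = €0 − €0 = €0; both bids lead to the same outcome because the competing bid is above both your value and your alternative bid.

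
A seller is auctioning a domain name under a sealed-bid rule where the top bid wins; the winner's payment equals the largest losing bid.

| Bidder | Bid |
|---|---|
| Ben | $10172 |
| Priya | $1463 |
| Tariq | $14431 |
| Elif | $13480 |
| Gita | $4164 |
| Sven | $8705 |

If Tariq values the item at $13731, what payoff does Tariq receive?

$251

Highest bid: Tariq at $14431, so Tariq wins.
Second-highest bid: Elif at $13480 — that is the price the winner pays.
Tariq's payoff = value − price = $13731 − $13480 = $251.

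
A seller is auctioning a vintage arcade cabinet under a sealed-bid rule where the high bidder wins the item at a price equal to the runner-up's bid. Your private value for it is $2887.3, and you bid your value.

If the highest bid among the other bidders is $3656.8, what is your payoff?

$0

Your bid $2887.3 is below the highest competing bid $3656.8, so you lose.
A losing bidder pays nothing and receives nothing: payoff = $0.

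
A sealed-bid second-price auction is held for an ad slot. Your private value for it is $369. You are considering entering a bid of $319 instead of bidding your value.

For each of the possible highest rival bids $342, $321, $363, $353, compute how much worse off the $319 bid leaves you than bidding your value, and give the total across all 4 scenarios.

The deviation costs you only when the competing bid falls strictly between $319 and $369; elsewhere both bids give the same outcome.
$342: truthful payoff $27, deviation payoff $0 → loss $27.
$321: truthful payoff $48, deviation payoff $0 → loss $48.
$363: truthful payoff $6, deviation payoff $0 → loss $6.
$353: truthful payoff $16, deviation payoff $0 → loss $16.
Total loss = $27 + $48 + $6 + $16 = $97.

$97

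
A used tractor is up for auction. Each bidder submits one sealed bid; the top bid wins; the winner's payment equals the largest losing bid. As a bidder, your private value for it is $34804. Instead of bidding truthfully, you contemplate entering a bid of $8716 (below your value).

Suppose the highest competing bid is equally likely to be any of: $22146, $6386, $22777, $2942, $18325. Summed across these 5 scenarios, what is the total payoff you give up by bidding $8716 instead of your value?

The deviation costs you only when the competing bid falls strictly between $8716 and $34804; elsewhere both bids give the same outcome.
$22146: truthful payoff $12658, deviation payoff $0 → loss $12658.
$6386: outcomes coincide → loss $0.
$22777: truthful payoff $12027, deviation payoff $0 → loss $12027.
$2942: outcomes coincide → loss $0.
$18325: truthful payoff $16479, deviation payoff $0 → loss $16479.
Total loss = $12658 + $12027 + $16479 = $41164.

$41164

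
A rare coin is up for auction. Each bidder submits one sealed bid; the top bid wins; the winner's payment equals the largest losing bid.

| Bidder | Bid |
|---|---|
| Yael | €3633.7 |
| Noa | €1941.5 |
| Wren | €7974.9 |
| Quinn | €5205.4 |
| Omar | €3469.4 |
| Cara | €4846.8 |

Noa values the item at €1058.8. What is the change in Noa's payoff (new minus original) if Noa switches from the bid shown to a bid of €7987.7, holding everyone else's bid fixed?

The highest bid among the other bidders is €7974.9; Noa's bid doesn't change that.
Original bid €1941.5: Noa is not highest (top rival bid is €7974.9); payoff €0.
Alternative bid €7987.7: Noa is highest, pays the top rival bid €7974.9; payoff €1058.8 − €7974.9 = −€6916.1.
Change in payoff = −€6916.1 − (€0) = −€6916.1.

−€6916.1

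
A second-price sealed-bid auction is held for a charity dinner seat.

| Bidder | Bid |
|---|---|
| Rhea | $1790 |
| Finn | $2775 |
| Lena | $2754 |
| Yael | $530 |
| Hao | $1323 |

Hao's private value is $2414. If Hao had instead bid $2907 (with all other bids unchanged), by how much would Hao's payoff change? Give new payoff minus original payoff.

−$361

The highest bid among the other bidders is $2775; Hao's bid doesn't change that.
Original bid $1323: Hao is not highest (top rival bid is $2775); payoff $0.
Alternative bid $2907: Hao is highest, pays the top rival bid $2775; payoff $2414 − $2775 = −$361.
Change in payoff = −$361 − ($0) = −$361.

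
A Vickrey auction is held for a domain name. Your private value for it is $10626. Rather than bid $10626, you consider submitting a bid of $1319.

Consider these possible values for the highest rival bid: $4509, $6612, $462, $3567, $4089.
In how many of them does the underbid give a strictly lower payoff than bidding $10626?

The deviation hurts exactly when the highest competing bid lies strictly between $1319 and $10626 — underbidding then forfeits a profitable win.
$4509: inside the interval → strictly worse (loss $6117).
$6612: inside the interval → strictly worse (loss $4014).
$462: below both → same outcome either way.
$3567: inside the interval → strictly worse (loss $7059).
$4089: inside the interval → strictly worse (loss $6537).
Count: 4.

4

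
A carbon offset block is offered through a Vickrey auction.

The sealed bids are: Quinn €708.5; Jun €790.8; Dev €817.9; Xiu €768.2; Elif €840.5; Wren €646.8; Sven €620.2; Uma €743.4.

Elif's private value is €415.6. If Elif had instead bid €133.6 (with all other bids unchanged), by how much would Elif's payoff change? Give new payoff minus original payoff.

The highest bid among the other bidders is €817.9; Elif's bid doesn't change that.
Original bid €840.5: Elif is highest, pays the top rival bid €817.9; payoff €415.6 − €817.9 = −€402.3.
Alternative bid €133.6: Elif is not highest (top rival bid is €817.9); payoff €0.
Change in payoff = €0 − (−€402.3) = €402.3.

€402.3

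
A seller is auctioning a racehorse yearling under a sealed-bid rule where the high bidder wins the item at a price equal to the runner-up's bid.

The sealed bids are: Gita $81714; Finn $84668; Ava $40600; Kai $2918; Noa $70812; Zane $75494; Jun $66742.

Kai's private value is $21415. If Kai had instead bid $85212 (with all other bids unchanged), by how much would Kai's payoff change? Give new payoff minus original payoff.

The highest bid among the other bidders is $84668; Kai's bid doesn't change that.
Original bid $2918: Kai is not highest (top rival bid is $84668); payoff $0.
Alternative bid $85212: Kai is highest, pays the top rival bid $84668; payoff $21415 − $84668 = −$63253.
Change in payoff = −$63253 − ($0) = −$63253.

−$63253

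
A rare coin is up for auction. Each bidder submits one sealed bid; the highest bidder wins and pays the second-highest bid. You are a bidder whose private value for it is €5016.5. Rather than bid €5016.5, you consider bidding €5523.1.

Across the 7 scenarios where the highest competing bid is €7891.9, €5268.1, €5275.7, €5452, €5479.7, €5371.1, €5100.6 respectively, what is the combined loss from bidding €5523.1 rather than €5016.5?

The deviation costs you only when the competing bid falls strictly between €5016.5 and €5523.1; elsewhere both bids give the same outcome.
€7891.9: outcomes coincide → loss €0.
€5268.1: truthful payoff €0, deviation payoff −€251.6 → loss €251.6.
€5275.7: truthful payoff €0, deviation payoff −€259.2 → loss €259.2.
€5452: truthful payoff €0, deviation payoff −€435.5 → loss €435.5.
€5479.7: truthful payoff €0, deviation payoff −€463.2 → loss €463.2.
€5371.1: truthful payoff €0, deviation payoff −€354.6 → loss €354.6.
€5100.6: truthful payoff €0, deviation payoff −€84.1 → loss €84.1.
Total loss = €251.6 + €259.2 + €435.5 + €463.2 + €354.6 + €84.1 = €1848.2.

€1848.2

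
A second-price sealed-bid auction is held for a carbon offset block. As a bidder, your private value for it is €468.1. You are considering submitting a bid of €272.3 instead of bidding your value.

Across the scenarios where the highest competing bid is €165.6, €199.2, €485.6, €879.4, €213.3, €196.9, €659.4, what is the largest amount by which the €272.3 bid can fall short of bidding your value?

€165.6: same outcome either way → loss €0.
€199.2: same outcome either way → loss €0.
€485.6: same outcome either way → loss €0.
€879.4: same outcome either way → loss €0.
€213.3: same outcome either way → loss €0.
€196.9: same outcome either way → loss €0.
€659.4: same outcome either way → loss €0.
Maximum loss: €0.

€0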